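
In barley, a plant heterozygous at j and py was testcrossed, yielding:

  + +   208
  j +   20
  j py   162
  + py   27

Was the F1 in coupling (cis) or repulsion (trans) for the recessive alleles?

cis

The two most frequent classes are + + (208) and j py (162); these are the parental (non-recombinant) types.
So the F1 carried + + on one chromosome and j py on the other — the recessive alleles are on the same chromosome (cis / coupling).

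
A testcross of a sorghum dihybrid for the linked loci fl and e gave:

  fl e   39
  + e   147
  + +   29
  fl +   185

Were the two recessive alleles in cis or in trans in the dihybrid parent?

The two most frequent classes are + e (147) and fl + (185); these are the parental (non-recombinant) types.
So the F1 carried + e on one chromosome and fl + on the other — the recessive alleles are on opposite chromosomes (trans / repulsion).

trans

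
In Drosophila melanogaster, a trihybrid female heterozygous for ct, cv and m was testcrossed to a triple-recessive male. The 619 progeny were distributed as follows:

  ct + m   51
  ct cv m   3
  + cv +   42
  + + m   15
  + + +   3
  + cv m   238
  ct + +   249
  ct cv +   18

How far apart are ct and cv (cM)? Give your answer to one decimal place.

6.3 cM

The two most frequent reciprocal classes, ct + + and + cv m, are the parental types, so the F1 was ct + + / + cv m.
The two rarest classes, + + + and ct cv m, are the double crossovers. Comparing them with the parentals, only the ct allele has switched, so ct is the middle locus and the order is m – ct – cv.
Crossovers in the ct–cv interval produce the single-crossover classes ct cv + and + + m (18 + 15 = 33) plus the double crossovers (6).
RF(ct–cv) = (33 + 6) / 619 = 39/619 = 0.0630 → 6.3 cM.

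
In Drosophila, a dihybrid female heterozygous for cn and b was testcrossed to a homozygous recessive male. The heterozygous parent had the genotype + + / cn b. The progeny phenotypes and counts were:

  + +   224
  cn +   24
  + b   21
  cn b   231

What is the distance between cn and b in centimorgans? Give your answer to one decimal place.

9.0 centimorgans

The recombinant classes are + b and cn +: 21 + 24 = 45.
Recombination frequency = 45/500 = 0.0900 ≈ 9.0%, i.e. 9.0 centimorgans.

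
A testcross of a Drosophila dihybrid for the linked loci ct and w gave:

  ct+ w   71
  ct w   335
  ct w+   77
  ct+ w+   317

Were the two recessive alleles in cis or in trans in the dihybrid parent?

The two most frequent classes are ct+ w+ (317) and ct w (335); these are the parental (non-recombinant) types.
So the F1 carried ct+ w+ on one chromosome and ct w on the other — the recessive alleles are on the same chromosome (cis / coupling).

cis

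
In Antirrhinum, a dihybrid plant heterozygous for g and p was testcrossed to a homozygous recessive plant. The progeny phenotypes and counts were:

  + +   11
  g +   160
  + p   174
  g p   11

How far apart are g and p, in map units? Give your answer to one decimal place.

The two most frequent classes, + p (174) and g + (160), are the parental types, so the F1 was + p / g +.
The recombinant classes are + + and g p: 11 + 11 = 22.
Recombination frequency = 22/356 = 0.0618 ≈ 6.2%, i.e. 6.2 map units.

6.2 map units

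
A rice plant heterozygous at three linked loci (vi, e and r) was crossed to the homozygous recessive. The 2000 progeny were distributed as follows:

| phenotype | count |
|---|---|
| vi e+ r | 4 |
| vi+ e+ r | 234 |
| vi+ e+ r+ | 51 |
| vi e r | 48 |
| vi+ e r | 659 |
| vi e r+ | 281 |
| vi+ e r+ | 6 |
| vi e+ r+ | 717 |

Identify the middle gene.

The two most frequent reciprocal classes, vi e+ r+ and vi+ e r, are the parental types, so the F1 was vi e+ r+ / vi+ e r.
The two rarest classes, vi e+ r and vi+ e r+, are the double crossovers. Comparing them with the parentals, only the r allele has switched, so r is the middle locus and the order is vi – r – e.

r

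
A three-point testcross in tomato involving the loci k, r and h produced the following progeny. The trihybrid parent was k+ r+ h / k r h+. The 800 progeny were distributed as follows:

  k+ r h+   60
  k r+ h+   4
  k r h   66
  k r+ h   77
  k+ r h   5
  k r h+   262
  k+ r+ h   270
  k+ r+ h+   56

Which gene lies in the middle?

r

The two rarest classes, k+ r h and k r+ h+, are the double crossovers. Comparing them with the parentals, only the r allele has switched, so r is the middle locus and the order is k – r – h.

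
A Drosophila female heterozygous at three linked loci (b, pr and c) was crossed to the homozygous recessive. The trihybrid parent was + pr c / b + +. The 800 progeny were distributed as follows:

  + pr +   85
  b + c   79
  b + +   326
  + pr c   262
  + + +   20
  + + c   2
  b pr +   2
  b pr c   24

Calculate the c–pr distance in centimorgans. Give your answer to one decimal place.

The two rarest classes, + + c and b pr +, are the double crossovers. Comparing them with the parentals, only the pr allele has switched, so pr is the middle locus and the order is c – pr – b.
Crossovers in the c–pr interval produce the single-crossover classes + pr + and b + c (85 + 79 = 164) plus the double crossovers (4).
RF(c–pr) = (164 + 4) / 800 = 168/800 = 0.2100 → 21.0 centimorgans.

21.0 centimorgans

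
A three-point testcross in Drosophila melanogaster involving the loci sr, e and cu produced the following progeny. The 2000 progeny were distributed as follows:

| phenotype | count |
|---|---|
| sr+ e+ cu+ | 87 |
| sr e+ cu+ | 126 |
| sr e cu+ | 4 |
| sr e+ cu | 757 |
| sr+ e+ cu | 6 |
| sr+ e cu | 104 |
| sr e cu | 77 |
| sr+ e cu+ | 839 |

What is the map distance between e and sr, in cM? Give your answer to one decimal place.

8.7 cM

The two most frequent reciprocal classes, sr+ e cu+ and sr e+ cu, are the parental types, so the F1 was sr+ e cu+ / sr e+ cu.
The two rarest classes, sr e cu+ and sr+ e+ cu, are the double crossovers. Comparing them with the parentals, only the sr allele has switched, so sr is the middle locus and the order is cu – sr – e.
Crossovers in the sr–e interval produce the single-crossover classes sr+ e+ cu+ and sr e cu (87 + 77 = 164) plus the double crossovers (10).
RF(sr–e) = (164 + 10) / 2000 = 174/2000 = 0.0870 → 8.7 cM.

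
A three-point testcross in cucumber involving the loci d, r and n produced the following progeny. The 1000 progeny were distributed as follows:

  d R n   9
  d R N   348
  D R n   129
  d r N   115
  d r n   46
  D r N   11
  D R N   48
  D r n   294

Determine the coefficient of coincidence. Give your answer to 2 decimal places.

0.66

The two most frequent reciprocal classes, d R N and D r n, are the parental types, so the F1 was d R N / D r n.
The two rarest classes, d R n and D r N, are the double crossovers. Comparing them with the parentals, only the n allele has switched, so n is the middle locus and the order is r – n – d.
r–n: (244 + 20)/1000 = 0.2640; n–d: (94 + 20)/1000 = 0.1140.
Expected DCO frequency = 0.2640 × 0.1140 ≈ 0.03010; observed = 20/1000 ≈ 0.02000.
Coefficient of coincidence = 0.02000/0.03010 ≈ 0.66.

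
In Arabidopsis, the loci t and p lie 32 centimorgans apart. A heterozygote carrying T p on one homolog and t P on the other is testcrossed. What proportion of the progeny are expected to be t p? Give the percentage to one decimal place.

16.0%

A map distance of 32 centimorgans corresponds to a recombination frequency of 0.320.
The F1 is T p / t P, so t p is a recombinant gamete class with expected frequency r/2 = 0.320/2 = 0.1600.
That is 0.1600 = 16.0% of the progeny.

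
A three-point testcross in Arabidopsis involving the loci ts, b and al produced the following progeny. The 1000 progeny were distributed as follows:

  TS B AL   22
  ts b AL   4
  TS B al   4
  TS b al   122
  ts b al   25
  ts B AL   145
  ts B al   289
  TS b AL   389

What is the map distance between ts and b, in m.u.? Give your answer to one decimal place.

5.5 m.u.

The two most frequent reciprocal classes, ts B al and TS b AL, are the parental types, so the F1 was ts B al / TS b AL.
The two rarest classes, TS B al and ts b AL, are the double crossovers. Comparing them with the parentals, only the ts allele has switched, so ts is the middle locus and the order is b – ts – al.
Crossovers in the b–ts interval produce the single-crossover classes ts b al and TS B AL (25 + 22 = 47) plus the double crossovers (8).
RF(b–ts) = (47 + 8) / 1000 = 55/1000 = 0.0550 → 5.5 m.u.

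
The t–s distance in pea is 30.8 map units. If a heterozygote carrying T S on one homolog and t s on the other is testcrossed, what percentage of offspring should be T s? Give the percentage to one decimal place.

15.4%

A map distance of 30.8 map units corresponds to a recombination frequency of 0.308.
The F1 is T S / t s, so T s is a recombinant gamete class with expected frequency r/2 = 0.308/2 = 0.1540.
That is 0.1540 = 15.4% of the progeny.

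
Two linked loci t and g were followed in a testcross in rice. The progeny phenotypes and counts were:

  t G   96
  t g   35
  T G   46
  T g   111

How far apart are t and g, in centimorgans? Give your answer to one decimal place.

The two most frequent classes, T g (111) and t G (96), are the parental types, so the F1 was T g / t G.
The recombinant classes are T G and t g: 46 + 35 = 81.
Recombination frequency = 81/288 = 0.2812 ≈ 28.1%, i.e. 28.1 centimorgans.

28.1 centimorgans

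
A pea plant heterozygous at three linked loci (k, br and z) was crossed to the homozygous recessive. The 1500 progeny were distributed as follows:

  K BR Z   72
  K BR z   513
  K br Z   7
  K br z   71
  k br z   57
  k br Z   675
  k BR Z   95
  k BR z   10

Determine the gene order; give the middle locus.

k

The two most frequent reciprocal classes, K BR z and k br Z, are the parental types, so the F1 was K BR z / k br Z.
The two rarest classes, k BR z and K br Z, are the double crossovers. Comparing them with the parentals, only the k allele has switched, so k is the middle locus and the order is z – k – br.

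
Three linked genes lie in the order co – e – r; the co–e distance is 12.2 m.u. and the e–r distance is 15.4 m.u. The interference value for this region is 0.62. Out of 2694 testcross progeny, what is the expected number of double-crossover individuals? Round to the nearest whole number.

19

Map distances give recombination frequencies of 0.122 and 0.154 for the two intervals.
With interference 0.62 (so coincidence = 0.38), expected double-crossover frequency = 0.122 × 0.154 × 0.38 = 0.00714.
Expected number = 0.00714 × 2694 = 19.23 ≈ 19.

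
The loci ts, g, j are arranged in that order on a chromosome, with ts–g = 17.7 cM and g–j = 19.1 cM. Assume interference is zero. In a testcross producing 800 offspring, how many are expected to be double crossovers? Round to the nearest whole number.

Map distances give recombination frequencies of 0.177 and 0.191 for the two intervals.
With no interference, expected double-crossover frequency = 0.177 × 0.191 = 0.03381.
Expected number = 0.03381 × 800 = 27.05 ≈ 27.

27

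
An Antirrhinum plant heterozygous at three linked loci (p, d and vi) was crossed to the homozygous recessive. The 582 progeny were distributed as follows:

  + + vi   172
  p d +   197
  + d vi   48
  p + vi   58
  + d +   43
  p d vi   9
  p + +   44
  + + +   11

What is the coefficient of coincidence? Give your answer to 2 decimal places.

The two most frequent reciprocal classes, + + vi and p d +, are the parental types, so the F1 was + + vi / p d +.
The two rarest classes, + + + and p d vi, are the double crossovers. Comparing them with the parentals, only the vi allele has switched, so vi is the middle locus and the order is p – vi – d.
p–vi: (101 + 20)/582 = 0.2079; vi–d: (92 + 20)/582 = 0.1924.
Expected DCO frequency = 0.2079 × 0.1924 ≈ 0.04000; observed = 20/582 ≈ 0.03436.
Coefficient of coincidence = 0.03436/0.04000 ≈ 0.86.

0.86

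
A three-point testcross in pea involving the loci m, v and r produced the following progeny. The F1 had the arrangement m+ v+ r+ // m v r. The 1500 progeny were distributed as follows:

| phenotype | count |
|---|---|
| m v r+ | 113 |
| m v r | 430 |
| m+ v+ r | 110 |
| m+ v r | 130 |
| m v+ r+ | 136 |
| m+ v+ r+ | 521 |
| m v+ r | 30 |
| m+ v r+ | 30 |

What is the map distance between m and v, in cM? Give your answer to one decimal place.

21.7 cM

The two rarest classes, m+ v r+ and m v+ r, are the double crossovers. Comparing them with the parentals, only the v allele has switched, so v is the middle locus and the order is m – v – r.
Crossovers in the m–v interval produce the single-crossover classes m v+ r+ and m+ v r (136 + 130 = 266) plus the double crossovers (60).
RF(m–v) = (266 + 60) / 1500 = 326/1500 = 0.2173 → 21.7 cM.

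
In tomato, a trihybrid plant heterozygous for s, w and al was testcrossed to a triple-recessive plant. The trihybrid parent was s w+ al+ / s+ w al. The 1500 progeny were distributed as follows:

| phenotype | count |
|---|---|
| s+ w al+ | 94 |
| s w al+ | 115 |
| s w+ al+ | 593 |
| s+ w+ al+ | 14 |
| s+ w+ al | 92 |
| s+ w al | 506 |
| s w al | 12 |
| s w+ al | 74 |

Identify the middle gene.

s

The two rarest classes, s+ w+ al+ and s w al, are the double crossovers. Comparing them with the parentals, only the s allele has switched, so s is the middle locus and the order is w – s – al.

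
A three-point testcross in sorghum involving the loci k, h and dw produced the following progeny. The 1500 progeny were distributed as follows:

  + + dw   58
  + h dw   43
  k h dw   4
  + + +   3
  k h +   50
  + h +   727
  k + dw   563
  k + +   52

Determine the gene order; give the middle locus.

h

The two most frequent reciprocal classes, k + dw and + h +, are the parental types, so the F1 was k + dw / + h +.
The two rarest classes, k h dw and + + +, are the double crossovers. Comparing them with the parentals, only the h allele has switched, so h is the middle locus and the order is k – h – dw.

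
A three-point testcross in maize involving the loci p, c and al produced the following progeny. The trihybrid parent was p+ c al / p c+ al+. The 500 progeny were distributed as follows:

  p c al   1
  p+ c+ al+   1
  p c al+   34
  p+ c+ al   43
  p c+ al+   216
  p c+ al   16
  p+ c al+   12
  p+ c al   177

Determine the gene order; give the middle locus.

p

The two rarest classes, p c al and p+ c+ al+, are the double crossovers. Comparing them with the parentals, only the p allele has switched, so p is the middle locus and the order is al – p – c.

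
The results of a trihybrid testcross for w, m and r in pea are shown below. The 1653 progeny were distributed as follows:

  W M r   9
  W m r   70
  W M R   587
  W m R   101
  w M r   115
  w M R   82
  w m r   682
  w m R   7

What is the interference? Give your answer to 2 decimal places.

The two most frequent reciprocal classes, W M R and w m r, are the parental types, so the F1 was W M R / w m r.
The two rarest classes, W M r and w m R, are the double crossovers. Comparing them with the parentals, only the r allele has switched, so r is the middle locus and the order is w – r – m.
w–r: (152 + 16)/1653 = 0.1016; r–m: (216 + 16)/1653 = 0.1404.
Expected DCO frequency = 0.1016 × 0.1404 ≈ 0.01426; observed = 16/1653 ≈ 0.00968.
Coefficient of coincidence = 0.00968/0.01426 ≈ 0.68; interference = 1 − 0.68 = 0.32.

0.32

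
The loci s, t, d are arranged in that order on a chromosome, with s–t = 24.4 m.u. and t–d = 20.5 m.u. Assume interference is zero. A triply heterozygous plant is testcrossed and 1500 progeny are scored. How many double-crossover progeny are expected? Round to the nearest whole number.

Map distances give recombination frequencies of 0.244 and 0.205 for the two intervals.
With no interference, expected double-crossover frequency = 0.244 × 0.205 = 0.05002.
Expected number = 0.05002 × 1500 = 75.03 ≈ 75.

75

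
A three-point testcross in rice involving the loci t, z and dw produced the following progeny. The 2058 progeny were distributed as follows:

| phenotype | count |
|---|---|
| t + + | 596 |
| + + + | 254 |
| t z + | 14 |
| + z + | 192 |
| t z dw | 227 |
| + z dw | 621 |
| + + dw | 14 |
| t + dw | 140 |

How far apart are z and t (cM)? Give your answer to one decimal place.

The two most frequent reciprocal classes, + z dw and t + +, are the parental types, so the F1 was + z dw / t + +.
The two rarest classes, + + dw and t z +, are the double crossovers. Comparing them with the parentals, only the z allele has switched, so z is the middle locus and the order is t – z – dw.
Crossovers in the t–z interval produce the single-crossover classes t z dw and + + + (227 + 254 = 481) plus the double crossovers (28).
RF(t–z) = (481 + 28) / 2058 = 509/2058 = 0.2473 → 24.7 cM.

24.7 cM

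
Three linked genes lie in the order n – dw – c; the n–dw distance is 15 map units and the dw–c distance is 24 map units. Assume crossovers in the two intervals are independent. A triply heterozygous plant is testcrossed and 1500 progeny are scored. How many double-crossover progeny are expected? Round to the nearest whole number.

Map distances give recombination frequencies of 0.150 and 0.240 for the two intervals.
With no interference, expected double-crossover frequency = 0.150 × 0.240 = 0.03600.
Expected number = 0.03600 × 1500 = 54.00 ≈ 54.

54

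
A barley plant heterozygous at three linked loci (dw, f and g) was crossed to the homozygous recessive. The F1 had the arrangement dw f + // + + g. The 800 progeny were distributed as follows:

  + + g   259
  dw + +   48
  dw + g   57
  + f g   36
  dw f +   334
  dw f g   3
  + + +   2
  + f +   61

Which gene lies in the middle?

The two rarest classes, dw f g and + + +, are the double crossovers. Comparing them with the parentals, only the g allele has switched, so g is the middle locus and the order is dw – g – f.

g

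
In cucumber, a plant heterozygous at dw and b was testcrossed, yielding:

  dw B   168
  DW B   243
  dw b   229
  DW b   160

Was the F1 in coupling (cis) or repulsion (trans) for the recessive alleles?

The two most frequent classes are DW B (243) and dw b (229); these are the parental (non-recombinant) types.
So the F1 carried DW B on one chromosome and dw b on the other — the recessive alleles are on the same chromosome (cis / coupling).

cis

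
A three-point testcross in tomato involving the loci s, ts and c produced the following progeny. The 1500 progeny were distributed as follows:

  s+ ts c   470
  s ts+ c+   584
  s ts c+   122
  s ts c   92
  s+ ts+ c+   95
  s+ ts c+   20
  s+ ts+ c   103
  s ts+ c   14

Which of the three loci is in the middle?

The two most frequent reciprocal classes, s+ ts c and s ts+ c+, are the parental types, so the F1 was s+ ts c / s ts+ c+.
The two rarest classes, s+ ts c+ and s ts+ c, are the double crossovers. Comparing them with the parentals, only the c allele has switched, so c is the middle locus and the order is ts – c – s.

c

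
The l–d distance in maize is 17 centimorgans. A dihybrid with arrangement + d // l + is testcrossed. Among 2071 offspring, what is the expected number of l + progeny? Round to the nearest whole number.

859

A map distance of 17 centimorgans corresponds to a recombination frequency of 0.170.
The F1 is + d / l +, so l + is a parental gamete class with expected frequency (1 − r)/2 = 0.830/2 = 0.4150.
Expected number = 0.4150 × 2071 = 859.46 ≈ 859.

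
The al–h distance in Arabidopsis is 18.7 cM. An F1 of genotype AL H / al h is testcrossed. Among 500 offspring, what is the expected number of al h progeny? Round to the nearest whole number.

A map distance of 18.7 cM corresponds to a recombination frequency of 0.187.
The F1 is AL H / al h, so al h is a parental gamete class with expected frequency (1 − r)/2 = 0.813/2 = 0.4065.
Expected number = 0.4065 × 500 = 203.25 ≈ 203.

203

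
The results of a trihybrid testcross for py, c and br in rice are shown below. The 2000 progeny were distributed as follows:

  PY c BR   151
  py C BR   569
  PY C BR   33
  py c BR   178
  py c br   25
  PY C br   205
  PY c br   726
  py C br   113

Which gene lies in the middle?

The two most frequent reciprocal classes, PY c br and py C BR, are the parental types, so the F1 was PY c br / py C BR.
The two rarest classes, py c br and PY C BR, are the double crossovers. Comparing them with the parentals, only the py allele has switched, so py is the middle locus and the order is br – py – c.

py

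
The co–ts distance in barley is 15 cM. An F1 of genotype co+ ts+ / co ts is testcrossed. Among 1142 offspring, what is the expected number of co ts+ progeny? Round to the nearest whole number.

A map distance of 15 cM corresponds to a recombination frequency of 0.150.
The F1 is co+ ts+ / co ts, so co ts+ is a recombinant gamete class with expected frequency r/2 = 0.150/2 = 0.0750.
Expected number = 0.0750 × 1142 = 85.65 ≈ 86.

86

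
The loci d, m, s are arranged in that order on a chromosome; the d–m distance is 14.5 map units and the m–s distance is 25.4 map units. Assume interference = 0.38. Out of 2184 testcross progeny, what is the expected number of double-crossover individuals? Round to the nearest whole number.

50

Map distances give recombination frequencies of 0.145 and 0.254 for the two intervals.
With interference 0.38 (so coincidence = 0.62), expected double-crossover frequency = 0.145 × 0.254 × 0.62 = 0.02283.
Expected number = 0.02283 × 2184 = 49.87 ≈ 50.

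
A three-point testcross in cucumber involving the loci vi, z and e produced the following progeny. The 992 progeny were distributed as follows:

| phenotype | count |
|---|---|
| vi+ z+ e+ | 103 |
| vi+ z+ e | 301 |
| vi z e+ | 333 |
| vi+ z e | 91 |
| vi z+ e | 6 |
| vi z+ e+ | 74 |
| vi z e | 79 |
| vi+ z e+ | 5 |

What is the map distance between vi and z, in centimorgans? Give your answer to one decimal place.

The two most frequent reciprocal classes, vi z e+ and vi+ z+ e, are the parental types, so the F1 was vi z e+ / vi+ z+ e.
The two rarest classes, vi+ z e+ and vi z+ e, are the double crossovers. Comparing them with the parentals, only the vi allele has switched, so vi is the middle locus and the order is e – vi – z.
Crossovers in the vi–z interval produce the single-crossover classes vi z+ e+ and vi+ z e (74 + 91 = 165) plus the double crossovers (11).
RF(vi–z) = (165 + 11) / 992 = 176/992 = 0.1774 → 17.7 centimorgans.

17.7 centimorgans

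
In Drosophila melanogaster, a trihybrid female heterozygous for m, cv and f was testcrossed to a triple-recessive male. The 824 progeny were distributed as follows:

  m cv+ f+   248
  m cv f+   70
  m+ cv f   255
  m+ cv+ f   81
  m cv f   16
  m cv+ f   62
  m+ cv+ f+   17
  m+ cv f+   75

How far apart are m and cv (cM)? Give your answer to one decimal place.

The two most frequent reciprocal classes, m+ cv f and m cv+ f+, are the parental types, so the F1 was m+ cv f / m cv+ f+.
The two rarest classes, m cv f and m+ cv+ f+, are the double crossovers. Comparing them with the parentals, only the m allele has switched, so m is the middle locus and the order is f – m – cv.
Crossovers in the m–cv interval produce the single-crossover classes m+ cv+ f and m cv f+ (81 + 70 = 151) plus the double crossovers (33).
RF(m–cv) = (151 + 33) / 824 = 184/824 = 0.2233 → 22.3 cM.

22.3 cM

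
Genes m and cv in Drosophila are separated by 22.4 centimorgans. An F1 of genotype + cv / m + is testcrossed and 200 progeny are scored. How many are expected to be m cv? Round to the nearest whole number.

A map distance of 22.4 centimorgans corresponds to a recombination frequency of 0.224.
The F1 is + cv / m +, so m cv is a recombinant gamete class with expected frequency r/2 = 0.224/2 = 0.1120.
Expected number = 0.1120 × 200 = 22.40 ≈ 22.

22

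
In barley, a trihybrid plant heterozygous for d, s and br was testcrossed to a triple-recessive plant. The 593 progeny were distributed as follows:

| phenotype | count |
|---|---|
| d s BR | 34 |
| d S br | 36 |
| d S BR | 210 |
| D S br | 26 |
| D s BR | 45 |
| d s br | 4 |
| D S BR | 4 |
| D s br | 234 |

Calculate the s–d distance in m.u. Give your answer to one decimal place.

The two most frequent reciprocal classes, d S BR and D s br, are the parental types, so the F1 was d S BR / D s br.
The two rarest classes, D S BR and d s br, are the double crossovers. Comparing them with the parentals, only the d allele has switched, so d is the middle locus and the order is br – d – s.
Crossovers in the d–s interval produce the single-crossover classes d s BR and D S br (34 + 26 = 60) plus the double crossovers (8).
RF(d–s) = (60 + 8) / 593 = 68/593 = 0.1147 → 11.5 m.u.

11.5 m.u.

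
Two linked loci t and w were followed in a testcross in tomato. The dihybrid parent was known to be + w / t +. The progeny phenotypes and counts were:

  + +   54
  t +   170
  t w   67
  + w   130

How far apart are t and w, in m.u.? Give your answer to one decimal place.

The recombinant classes are + + and t w: 54 + 67 = 121.
Recombination frequency = 121/421 = 0.2874 ≈ 28.7%, i.e. 28.7 m.u.

28.7 m.u.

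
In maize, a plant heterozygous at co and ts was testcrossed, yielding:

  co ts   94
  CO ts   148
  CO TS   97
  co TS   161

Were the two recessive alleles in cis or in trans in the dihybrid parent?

The two most frequent classes are CO ts (148) and co TS (161); these are the parental (non-recombinant) types.
So the F1 carried CO ts on one chromosome and co TS on the other — the recessive alleles are on opposite chromosomes (trans / repulsion).

trans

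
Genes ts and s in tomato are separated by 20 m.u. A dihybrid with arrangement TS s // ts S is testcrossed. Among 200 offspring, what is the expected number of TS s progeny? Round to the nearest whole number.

A map distance of 20 m.u. corresponds to a recombination frequency of 0.200.
The F1 is TS s / ts S, so TS s is a parental gamete class with expected frequency (1 − r)/2 = 0.800/2 = 0.4000.
Expected number = 0.4000 × 200 = 80.00 ≈ 80.

80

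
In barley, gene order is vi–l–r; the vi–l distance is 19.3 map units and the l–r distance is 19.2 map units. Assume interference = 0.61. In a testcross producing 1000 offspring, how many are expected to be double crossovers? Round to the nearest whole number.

14

Map distances give recombination frequencies of 0.193 and 0.192 for the two intervals.
With interference 0.61 (so coincidence = 0.39), expected double-crossover frequency = 0.193 × 0.192 × 0.39 = 0.01445.
Expected number = 0.01445 × 1000 = 14.45 ≈ 14.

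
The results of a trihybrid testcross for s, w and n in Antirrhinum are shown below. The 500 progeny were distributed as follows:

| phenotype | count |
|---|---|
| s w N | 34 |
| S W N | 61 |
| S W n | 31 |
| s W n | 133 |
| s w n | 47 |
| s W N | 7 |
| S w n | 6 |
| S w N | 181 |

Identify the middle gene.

The two most frequent reciprocal classes, S w N and s W n, are the parental types, so the F1 was S w N / s W n.
The two rarest classes, S w n and s W N, are the double crossovers. Comparing them with the parentals, only the n allele has switched, so n is the middle locus and the order is w – n – s.

n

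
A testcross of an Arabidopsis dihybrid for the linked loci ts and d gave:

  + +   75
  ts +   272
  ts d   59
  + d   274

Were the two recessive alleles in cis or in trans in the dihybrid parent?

The two most frequent classes are + d (274) and ts + (272); these are the parental (non-recombinant) types.
So the F1 carried + d on one chromosome and ts + on the other — the recessive alleles are on opposite chromosomes (trans / repulsion).

trans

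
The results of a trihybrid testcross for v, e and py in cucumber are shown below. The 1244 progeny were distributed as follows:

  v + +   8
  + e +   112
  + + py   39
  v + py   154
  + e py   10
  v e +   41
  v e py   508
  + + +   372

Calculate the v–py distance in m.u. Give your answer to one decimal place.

7.9 m.u.

The two most frequent reciprocal classes, v e py and + + +, are the parental types, so the F1 was v e py / + + +.
The two rarest classes, + e py and v + +, are the double crossovers. Comparing them with the parentals, only the v allele has switched, so v is the middle locus and the order is e – v – py.
Crossovers in the v–py interval produce the single-crossover classes v e + and + + py (41 + 39 = 80) plus the double crossovers (18).
RF(v–py) = (80 + 18) / 1244 = 98/1244 = 0.0788 → 7.9 m.u.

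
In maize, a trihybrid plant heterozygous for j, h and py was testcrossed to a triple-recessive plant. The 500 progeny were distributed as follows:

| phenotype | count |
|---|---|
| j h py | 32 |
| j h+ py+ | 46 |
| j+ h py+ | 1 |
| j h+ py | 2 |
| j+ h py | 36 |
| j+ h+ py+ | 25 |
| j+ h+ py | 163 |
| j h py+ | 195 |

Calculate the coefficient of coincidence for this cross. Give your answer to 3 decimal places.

The two most frequent reciprocal classes, j+ h+ py and j h py+, are the parental types, so the F1 was j+ h+ py / j h py+.
The two rarest classes, j h+ py and j+ h py+, are the double crossovers. Comparing them with the parentals, only the j allele has switched, so j is the middle locus and the order is py – j – h.
py–j: (57 + 3)/500 = 0.1200; j–h: (82 + 3)/500 = 0.1700.
Expected DCO frequency = 0.1200 × 0.1700 ≈ 0.02040; observed = 3/500 ≈ 0.00600.
Coefficient of coincidence = 0.00600/0.02040 ≈ 0.294.

0.294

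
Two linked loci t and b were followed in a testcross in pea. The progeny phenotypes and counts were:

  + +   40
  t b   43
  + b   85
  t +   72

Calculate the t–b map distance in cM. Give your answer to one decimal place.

34.6 cM

The two most frequent classes, + b (85) and t + (72), are the parental types, so the F1 was + b / t +.
The recombinant classes are + + and t b: 40 + 43 = 83.
Recombination frequency = 83/240 = 0.3458 ≈ 34.6%, i.e. 34.6 cM.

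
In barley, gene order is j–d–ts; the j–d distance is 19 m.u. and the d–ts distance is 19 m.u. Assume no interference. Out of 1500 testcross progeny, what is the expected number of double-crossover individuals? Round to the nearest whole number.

54

Map distances give recombination frequencies of 0.190 and 0.190 for the two intervals.
With no interference, expected double-crossover frequency = 0.190 × 0.190 = 0.03610.
Expected number = 0.03610 × 1500 = 54.15 ≈ 54.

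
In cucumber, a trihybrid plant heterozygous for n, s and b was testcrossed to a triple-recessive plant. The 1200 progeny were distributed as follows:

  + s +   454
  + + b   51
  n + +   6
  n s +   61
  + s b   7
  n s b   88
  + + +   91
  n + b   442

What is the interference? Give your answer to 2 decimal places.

0.35

The two most frequent reciprocal classes, + s + and n + b, are the parental types, so the F1 was + s + / n + b.
The two rarest classes, + s b and n + +, are the double crossovers. Comparing them with the parentals, only the b allele has switched, so b is the middle locus and the order is n – b – s.
n–b: (112 + 13)/1200 = 0.1042; b–s: (179 + 13)/1200 = 0.1600.
Expected DCO frequency = 0.1042 × 0.1600 ≈ 0.01667; observed = 13/1200 ≈ 0.01083.
Coefficient of coincidence = 0.01083/0.01667 ≈ 0.65; interference = 1 − 0.65 = 0.35.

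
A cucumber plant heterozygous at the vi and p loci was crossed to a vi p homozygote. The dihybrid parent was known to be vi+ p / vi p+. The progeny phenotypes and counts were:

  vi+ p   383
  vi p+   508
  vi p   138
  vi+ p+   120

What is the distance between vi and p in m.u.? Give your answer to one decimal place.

The recombinant classes are vi+ p+ and vi p: 120 + 138 = 258.
Recombination frequency = 258/1149 = 0.2245 ≈ 22.5%, i.e. 22.5 m.u.

22.5 m.u.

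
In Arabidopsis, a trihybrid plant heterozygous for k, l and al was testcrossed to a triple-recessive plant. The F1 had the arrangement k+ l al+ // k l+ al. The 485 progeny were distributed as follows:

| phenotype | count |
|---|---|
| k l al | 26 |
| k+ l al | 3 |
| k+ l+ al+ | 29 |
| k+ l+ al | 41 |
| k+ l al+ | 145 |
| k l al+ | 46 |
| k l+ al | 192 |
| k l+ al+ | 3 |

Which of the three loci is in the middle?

al

The two rarest classes, k+ l al and k l+ al+, are the double crossovers. Comparing them with the parentals, only the al allele has switched, so al is the middle locus and the order is k – al – l.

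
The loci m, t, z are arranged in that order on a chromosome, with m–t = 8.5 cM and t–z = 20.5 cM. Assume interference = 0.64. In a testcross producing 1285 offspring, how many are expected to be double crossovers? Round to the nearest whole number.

8

Map distances give recombination frequencies of 0.085 and 0.205 for the two intervals.
With interference 0.64 (so coincidence = 0.36), expected double-crossover frequency = 0.085 × 0.205 × 0.36 = 0.00627.
Expected number = 0.00627 × 1285 = 8.06 ≈ 8.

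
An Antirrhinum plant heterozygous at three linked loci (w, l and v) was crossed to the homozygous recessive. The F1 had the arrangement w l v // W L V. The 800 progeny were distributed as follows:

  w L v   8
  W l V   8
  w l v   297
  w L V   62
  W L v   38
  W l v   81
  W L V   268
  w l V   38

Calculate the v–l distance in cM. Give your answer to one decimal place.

The two rarest classes, w L v and W l V, are the double crossovers. Comparing them with the parentals, only the l allele has switched, so l is the middle locus and the order is v – l – w.
Crossovers in the v–l interval produce the single-crossover classes w l V and W L v (38 + 38 = 76) plus the double crossovers (16).
RF(v–l) = (76 + 16) / 800 = 92/800 = 0.1150 → 11.5 cM.

11.5 cM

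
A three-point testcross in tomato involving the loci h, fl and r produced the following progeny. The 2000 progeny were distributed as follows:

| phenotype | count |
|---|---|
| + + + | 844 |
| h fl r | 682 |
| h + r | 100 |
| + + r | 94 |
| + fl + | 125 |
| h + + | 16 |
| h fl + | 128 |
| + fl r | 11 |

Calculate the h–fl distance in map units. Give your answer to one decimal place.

The two most frequent reciprocal classes, + + + and h fl r, are the parental types, so the F1 was + + + / h fl r.
The two rarest classes, h + + and + fl r, are the double crossovers. Comparing them with the parentals, only the h allele has switched, so h is the middle locus and the order is r – h – fl.
Crossovers in the h–fl interval produce the single-crossover classes + fl + and h + r (125 + 100 = 225) plus the double crossovers (27).
RF(h–fl) = (225 + 27) / 2000 = 252/2000 = 0.1260 → 12.6 map units.

12.6 map units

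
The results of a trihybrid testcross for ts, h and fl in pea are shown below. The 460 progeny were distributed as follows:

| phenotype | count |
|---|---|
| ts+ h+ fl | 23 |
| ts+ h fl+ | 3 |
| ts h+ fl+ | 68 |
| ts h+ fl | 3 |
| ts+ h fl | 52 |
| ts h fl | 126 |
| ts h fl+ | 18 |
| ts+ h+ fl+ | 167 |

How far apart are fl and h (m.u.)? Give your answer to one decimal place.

The two most frequent reciprocal classes, ts h fl and ts+ h+ fl+, are the parental types, so the F1 was ts h fl / ts+ h+ fl+.
The two rarest classes, ts h+ fl and ts+ h fl+, are the double crossovers. Comparing them with the parentals, only the h allele has switched, so h is the middle locus and the order is ts – h – fl.
Crossovers in the h–fl interval produce the single-crossover classes ts h fl+ and ts+ h+ fl (18 + 23 = 41) plus the double crossovers (6).
RF(h–fl) = (41 + 6) / 460 = 47/460 = 0.1022 → 10.2 m.u.

10.2 m.u.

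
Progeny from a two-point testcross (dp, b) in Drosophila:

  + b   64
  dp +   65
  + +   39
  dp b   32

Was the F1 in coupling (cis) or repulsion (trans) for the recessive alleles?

The two most frequent classes are + b (64) and dp + (65); these are the parental (non-recombinant) types.
So the F1 carried + b on one chromosome and dp + on the other — the recessive alleles are on opposite chromosomes (trans / repulsion).

trans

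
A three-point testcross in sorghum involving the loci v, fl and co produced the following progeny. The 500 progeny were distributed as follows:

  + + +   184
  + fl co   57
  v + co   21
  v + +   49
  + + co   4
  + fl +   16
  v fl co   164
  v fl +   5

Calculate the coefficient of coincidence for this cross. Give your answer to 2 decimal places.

The two most frequent reciprocal classes, + + + and v fl co, are the parental types, so the F1 was + + + / v fl co.
The two rarest classes, + + co and v fl +, are the double crossovers. Comparing them with the parentals, only the co allele has switched, so co is the middle locus and the order is v – co – fl.
v–co: (106 + 9)/500 = 0.2300; co–fl: (37 + 9)/500 = 0.0920.
Expected DCO frequency = 0.2300 × 0.0920 ≈ 0.02116; observed = 9/500 ≈ 0.01800.
Coefficient of coincidence = 0.01800/0.02116 ≈ 0.85.

0.85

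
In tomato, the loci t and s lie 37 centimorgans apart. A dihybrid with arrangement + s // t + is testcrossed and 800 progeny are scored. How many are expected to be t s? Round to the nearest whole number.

148

A map distance of 37 centimorgans corresponds to a recombination frequency of 0.370.
The F1 is + s / t +, so t s is a recombinant gamete class with expected frequency r/2 = 0.370/2 = 0.1850.
Expected number = 0.1850 × 800 = 148.00 ≈ 148.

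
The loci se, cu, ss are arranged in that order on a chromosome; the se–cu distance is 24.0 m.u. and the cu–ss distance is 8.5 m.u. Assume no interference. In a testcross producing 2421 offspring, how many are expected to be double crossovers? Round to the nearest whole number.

Map distances give recombination frequencies of 0.240 and 0.085 for the two intervals.
With no interference, expected double-crossover frequency = 0.240 × 0.085 = 0.02040.
Expected number = 0.02040 × 2421 = 49.39 ≈ 49.

49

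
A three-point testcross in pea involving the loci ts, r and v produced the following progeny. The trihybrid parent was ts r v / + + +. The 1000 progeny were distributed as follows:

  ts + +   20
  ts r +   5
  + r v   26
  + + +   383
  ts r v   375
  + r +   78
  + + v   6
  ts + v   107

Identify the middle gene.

v

The two rarest classes, ts r + and + + v, are the double crossovers. Comparing them with the parentals, only the v allele has switched, so v is the middle locus and the order is r – v – ts.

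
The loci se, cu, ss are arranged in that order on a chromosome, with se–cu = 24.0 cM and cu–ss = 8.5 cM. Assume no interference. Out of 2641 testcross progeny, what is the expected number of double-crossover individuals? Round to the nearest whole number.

Map distances give recombination frequencies of 0.240 and 0.085 for the two intervals.
With no interference, expected double-crossover frequency = 0.240 × 0.085 = 0.02040.
Expected number = 0.02040 × 2641 = 53.88 ≈ 54.

54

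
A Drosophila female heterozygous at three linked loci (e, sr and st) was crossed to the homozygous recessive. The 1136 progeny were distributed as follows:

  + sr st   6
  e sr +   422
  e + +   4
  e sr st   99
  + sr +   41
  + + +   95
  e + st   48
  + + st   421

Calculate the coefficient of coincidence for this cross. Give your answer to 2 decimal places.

0.56

The two most frequent reciprocal classes, + + st and e sr +, are the parental types, so the F1 was + + st / e sr +.
The two rarest classes, + sr st and e + +, are the double crossovers. Comparing them with the parentals, only the sr allele has switched, so sr is the middle locus and the order is st – sr – e.
st–sr: (194 + 10)/1136 = 0.1796; sr–e: (89 + 10)/1136 = 0.0871.
Expected DCO frequency = 0.1796 × 0.0871 ≈ 0.01564; observed = 10/1136 ≈ 0.00880.
Coefficient of coincidence = 0.00880/0.01564 ≈ 0.56.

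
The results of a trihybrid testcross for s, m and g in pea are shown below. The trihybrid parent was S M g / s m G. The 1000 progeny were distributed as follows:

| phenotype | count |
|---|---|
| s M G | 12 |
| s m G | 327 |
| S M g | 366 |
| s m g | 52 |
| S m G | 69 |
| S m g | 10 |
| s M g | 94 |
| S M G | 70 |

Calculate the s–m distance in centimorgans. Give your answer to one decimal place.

The two rarest classes, S m g and s M G, are the double crossovers. Comparing them with the parentals, only the m allele has switched, so m is the middle locus and the order is g – m – s.
Crossovers in the m–s interval produce the single-crossover classes s M g and S m G (94 + 69 = 163) plus the double crossovers (22).
RF(m–s) = (163 + 22) / 1000 = 185/1000 = 0.1850 → 18.5 centimorgans.

18.5 centimorgans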